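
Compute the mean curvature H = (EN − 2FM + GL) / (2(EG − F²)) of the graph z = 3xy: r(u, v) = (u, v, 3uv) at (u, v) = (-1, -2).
H = -27*sqrt(46)/1058

With E = 9*v^2 + 1, F = 9*u*v, G = 9*u^2 + 1, L = 0, M = 3/sqrt(9*u^2 + 9*v^2 + 1), N = 0, assemble
  H = (EN − 2FM + GL) / (2(EG − F²)) = -27*u*v/(9*u^2 + 9*v^2 + 1)^(3/2).
At (u, v) = (-1, -2): H = -27*sqrt(46)/1058.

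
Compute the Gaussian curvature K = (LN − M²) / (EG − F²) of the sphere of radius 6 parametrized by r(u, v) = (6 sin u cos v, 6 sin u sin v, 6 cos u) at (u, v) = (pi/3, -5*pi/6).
K = 1/36

Coefficients of the first fundamental form: E = 36, F = 0, G = 36*sin(u)^2.
Coefficients of the second fundamental form: L = -6*sin(u)/Abs(sin(u)), M = 0, N = -6*sin(u)^3/Abs(sin(u)).
Assemble K = (LN − M²)/(EG − F²) = 1/36. At (u, v) = (pi/3, -5*pi/6): K = 1/36.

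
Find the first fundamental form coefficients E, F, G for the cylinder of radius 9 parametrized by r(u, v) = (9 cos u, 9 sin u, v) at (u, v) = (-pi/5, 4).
E = 81;  F = 0;  G = 1

Partials: r_u = (-9*sin(u), 9*cos(u), 0), r_v = (0, 0, 1). As functions of (u, v):
  E = r_u · r_u = 81,
  F = r_u · r_v = 0,
  G = r_v · r_v = 1.
Evaluating at (u, v) = (-pi/5, 4): E = 81, F = 0, G = 1.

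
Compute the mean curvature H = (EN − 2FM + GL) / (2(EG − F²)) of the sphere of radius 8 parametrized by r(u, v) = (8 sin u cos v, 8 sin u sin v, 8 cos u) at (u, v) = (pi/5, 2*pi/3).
H = -1/8

With E = 64, F = 0, G = 64*sin(u)^2, L = -8*sin(u)/Abs(sin(u)), M = 0, N = -8*sin(u)^3/Abs(sin(u)), assemble
  H = (EN − 2FM + GL) / (2(EG − F²)) = -sin(u)/(8*Abs(sin(u))).
At (u, v) = (pi/5, 2*pi/3): H = -1/8.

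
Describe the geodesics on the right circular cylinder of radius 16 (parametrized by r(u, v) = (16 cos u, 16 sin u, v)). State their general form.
The cylinder is flat (K = 0) and locally isometric to the plane via the development (u, v) ↦ (16 u, v). Geodesics are the pre-images of straight lines: circles (v constant), vertical lines (u constant), and helices (v = c · u + d) for constants c, d.

A right cylinder has E = 16², F = 0, G = 1, so EG − F² = 16², and L = −16, M = N = 0, giving K = (LN − M²)/(EG − F²) = 0 everywhere. A flat surface is locally isometric to the Euclidean plane via the map (u, v) ↦ (16 u, v). Straight lines in the (x̃, ỹ) plane pull back to: (a) horizontal circles (v = const), (b) vertical generators (u = const), and (c) helices (16 u tan θ = v, i.e. v = c · u + d).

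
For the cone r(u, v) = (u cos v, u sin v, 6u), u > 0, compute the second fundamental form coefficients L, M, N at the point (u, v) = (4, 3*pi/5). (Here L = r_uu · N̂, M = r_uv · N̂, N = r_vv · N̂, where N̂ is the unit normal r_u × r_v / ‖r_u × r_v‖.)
L = 0;  M = 0;  N = 24*sqrt(37)/37

Compute the unit normal N̂(u, v) = (-6*sqrt(37)*u*cos(v)/(37*Abs(u)), -6*sqrt(37)*u*sin(v)/(37*Abs(u)), sqrt(37)*u/(37*Abs(u))), and the second partials r_uu, r_uv, r_vv. Take dot products:
  L(u, v) = r_uu · N̂ = 0,
  M(u, v) = r_uv · N̂ = 0,
  N(u, v) = r_vv · N̂ = 6*sqrt(37)*u^2/(37*Abs(u)).
Evaluating at (u, v) = (4, 3*pi/5):
  L = 0, M = 0, N = 24*sqrt(37)/37.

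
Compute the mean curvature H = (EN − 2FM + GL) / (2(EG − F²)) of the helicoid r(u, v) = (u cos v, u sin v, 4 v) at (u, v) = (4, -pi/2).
H = 0

With E = 1, F = 0, G = u^2 + 16, L = 0, M = -4/sqrt(u^2 + 16), N = 0, assemble
  H = (EN − 2FM + GL) / (2(EG − F²)) = 0.
At (u, v) = (4, -pi/2): H = 0.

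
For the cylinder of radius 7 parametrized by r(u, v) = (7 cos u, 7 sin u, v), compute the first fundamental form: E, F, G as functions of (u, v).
E = 49;  F = 0;  G = 1

Compute partials: r_u = (-7*sin(u), 7*cos(u), 0), r_v = (0, 0, 1). Then
  E = r_u · r_u = 49,
  F = r_u · r_v = 0,
  G = r_v · r_v = 1.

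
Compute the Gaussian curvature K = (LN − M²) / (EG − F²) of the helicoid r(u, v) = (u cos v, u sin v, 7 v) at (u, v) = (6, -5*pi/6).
K = -49/7225

Coefficients of the first fundamental form: E = 1, F = 0, G = u^2 + 49.
Coefficients of the second fundamental form: L = 0, M = -7/sqrt(u^2 + 49), N = 0.
Assemble K = (LN − M²)/(EG − F²) = -49/(u^2 + 49)^2. At (u, v) = (6, -5*pi/6): K = -49/7225.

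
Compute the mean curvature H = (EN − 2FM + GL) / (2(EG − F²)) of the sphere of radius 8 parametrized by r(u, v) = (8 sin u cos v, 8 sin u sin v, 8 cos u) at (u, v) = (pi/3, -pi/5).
H = -1/8

With E = 64, F = 0, G = 64*sin(u)^2, L = -8*sin(u)/Abs(sin(u)), M = 0, N = -8*sin(u)^3/Abs(sin(u)), assemble
  H = (EN − 2FM + GL) / (2(EG − F²)) = -sin(u)/(8*Abs(sin(u))).
At (u, v) = (pi/3, -pi/5): H = -1/8.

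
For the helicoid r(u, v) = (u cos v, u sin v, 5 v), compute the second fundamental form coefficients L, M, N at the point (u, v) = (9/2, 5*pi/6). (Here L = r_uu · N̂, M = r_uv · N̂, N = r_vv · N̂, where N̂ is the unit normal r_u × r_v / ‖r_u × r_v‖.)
L = 0;  M = -10*sqrt(181)/181;  N = 0

Compute the unit normal N̂(u, v) = (5*sin(v)/sqrt(u^2 + 25), -5*cos(v)/sqrt(u^2 + 25), u/sqrt(u^2 + 25)), and the second partials r_uu, r_uv, r_vv. Take dot products:
  L(u, v) = r_uu · N̂ = 0,
  M(u, v) = r_uv · N̂ = -5/sqrt(u^2 + 25),
  N(u, v) = r_vv · N̂ = 0.
Evaluating at (u, v) = (9/2, 5*pi/6):
  L = 0, M = -10*sqrt(181)/181, N = 0.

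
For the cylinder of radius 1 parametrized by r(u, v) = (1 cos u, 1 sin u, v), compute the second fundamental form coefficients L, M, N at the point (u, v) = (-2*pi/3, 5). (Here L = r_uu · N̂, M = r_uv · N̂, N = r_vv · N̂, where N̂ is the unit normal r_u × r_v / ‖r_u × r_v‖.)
L = -1;  M = 0;  N = 0

Compute the unit normal N̂(u, v) = (cos(u), sin(u), 0), and the second partials r_uu, r_uv, r_vv. Take dot products:
  L(u, v) = r_uu · N̂ = -1,
  M(u, v) = r_uv · N̂ = 0,
  N(u, v) = r_vv · N̂ = 0.
Evaluating at (u, v) = (-2*pi/3, 5):
  L = -1, M = 0, N = 0.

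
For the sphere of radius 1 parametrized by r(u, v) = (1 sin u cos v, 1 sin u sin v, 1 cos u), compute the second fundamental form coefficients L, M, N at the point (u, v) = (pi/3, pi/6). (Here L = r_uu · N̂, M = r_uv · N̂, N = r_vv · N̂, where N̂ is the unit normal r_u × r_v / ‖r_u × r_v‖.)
L = -1;  M = 0;  N = -3/4

Compute the unit normal N̂(u, v) = (sin(u)^2*cos(v)/Abs(sin(u)), sin(u)^2*sin(v)/Abs(sin(u)), sin(2*u)/(2*Abs(sin(u)))), and the second partials r_uu, r_uv, r_vv. Take dot products:
  L(u, v) = r_uu · N̂ = -sin(u)/Abs(sin(u)),
  M(u, v) = r_uv · N̂ = 0,
  N(u, v) = r_vv · N̂ = -sin(u)^3/Abs(sin(u)).
Evaluating at (u, v) = (pi/3, pi/6):
  L = -1, M = 0, N = -3/4.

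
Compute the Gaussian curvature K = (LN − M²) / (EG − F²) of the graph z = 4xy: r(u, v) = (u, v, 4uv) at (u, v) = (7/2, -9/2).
K = -16/271441

Coefficients of the first fundamental form: E = 16*v^2 + 1, F = 16*u*v, G = 16*u^2 + 1.
Coefficients of the second fundamental form: L = 0, M = 4/sqrt(16*u^2 + 16*v^2 + 1), N = 0.
Assemble K = (LN − M²)/(EG − F²) = -16/(256*u^4 + 512*u^2*v^2 + 32*u^2 + 256*v^4 + 32*v^2 + 1). At (u, v) = (7/2, -9/2): K = -16/271441.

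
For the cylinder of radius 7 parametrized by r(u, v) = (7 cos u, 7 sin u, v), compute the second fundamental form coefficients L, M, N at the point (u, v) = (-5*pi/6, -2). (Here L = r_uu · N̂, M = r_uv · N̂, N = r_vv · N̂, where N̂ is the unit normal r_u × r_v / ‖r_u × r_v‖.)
L = -7;  M = 0;  N = 0

Compute the unit normal N̂(u, v) = (cos(u), sin(u), 0), and the second partials r_uu, r_uv, r_vv. Take dot products:
  L(u, v) = r_uu · N̂ = -7,
  M(u, v) = r_uv · N̂ = 0,
  N(u, v) = r_vv · N̂ = 0.
Evaluating at (u, v) = (-5*pi/6, -2):
  L = -7, M = 0, N = 0.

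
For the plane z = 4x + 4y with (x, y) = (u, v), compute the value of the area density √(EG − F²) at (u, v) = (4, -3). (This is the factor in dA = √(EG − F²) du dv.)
√(EG − F²)|_{(4, -3)} = sqrt(33)

E = 17, F = 16, G = 17, so EG − F² = 33. Taking the positive square root: √(EG − F²) = sqrt(33). At (u, v) = (4, -3): sqrt(33).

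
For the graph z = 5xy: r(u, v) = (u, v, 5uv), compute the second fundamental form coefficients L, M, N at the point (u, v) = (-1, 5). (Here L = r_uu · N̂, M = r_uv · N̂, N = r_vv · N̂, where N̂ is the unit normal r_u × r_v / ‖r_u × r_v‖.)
L = 0;  M = 5*sqrt(651)/651;  N = 0

Compute the unit normal N̂(u, v) = (-5*v/sqrt(25*u^2 + 25*v^2 + 1), -5*u/sqrt(25*u^2 + 25*v^2 + 1), 1/sqrt(25*u^2 + 25*v^2 + 1)), and the second partials r_uu, r_uv, r_vv. Take dot products:
  L(u, v) = r_uu · N̂ = 0,
  M(u, v) = r_uv · N̂ = 5/sqrt(25*u^2 + 25*v^2 + 1),
  N(u, v) = r_vv · N̂ = 0.
Evaluating at (u, v) = (-1, 5):
  L = 0, M = 5*sqrt(651)/651, N = 0.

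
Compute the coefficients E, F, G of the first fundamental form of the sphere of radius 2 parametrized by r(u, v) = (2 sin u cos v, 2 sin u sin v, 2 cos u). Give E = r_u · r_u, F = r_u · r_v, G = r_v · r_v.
E = 4;  F = 0;  G = 4*sin(u)^2

Compute partials: r_u = (2*cos(u)*cos(v), 2*sin(v)*cos(u), -2*sin(u)), r_v = (-2*sin(u)*sin(v), 2*sin(u)*cos(v), 0). Then
  E = r_u · r_u = 4,
  F = r_u · r_v = 0,
  G = r_v · r_v = 4*sin(u)^2.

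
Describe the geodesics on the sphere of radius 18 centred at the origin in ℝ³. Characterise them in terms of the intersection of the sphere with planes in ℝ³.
Geodesics on the sphere of radius 18 are great circles — circles of radius 18 obtained as the intersection of the sphere with planes through the origin (the centre of the sphere).

A curve α(t) of nonzero constant speed on the sphere of radius 18 is a geodesic iff its acceleration α̈ is everywhere normal to the surface, i.e. parallel to the radial vector α(t). Then d/dt(α × α̇) = α̇ × α̇ + α × α̈ = 0, so α × α̇ is a constant vector n ≠ 0 and α(t) · n = 0 for all t: α lies in the plane through the origin with normal n. The intersection of that plane with the sphere is a circle of radius 18 (a great circle). Conversely, a great circle traversed at constant speed has centripetal acceleration pointing at the origin, hence normal to the sphere, so every great circle is a geodesic.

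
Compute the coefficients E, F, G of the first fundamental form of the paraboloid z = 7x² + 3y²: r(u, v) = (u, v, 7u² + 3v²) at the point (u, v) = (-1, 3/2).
E = 197;  F = -126;  G = 82

Partials: r_u = (1, 0, 14*u), r_v = (0, 1, 6*v). As functions of (u, v):
  E = r_u · r_u = 196*u^2 + 1,
  F = r_u · r_v = 84*u*v,
  G = r_v · r_v = 36*v^2 + 1.
Evaluating at (u, v) = (-1, 3/2): E = 197, F = -126, G = 82.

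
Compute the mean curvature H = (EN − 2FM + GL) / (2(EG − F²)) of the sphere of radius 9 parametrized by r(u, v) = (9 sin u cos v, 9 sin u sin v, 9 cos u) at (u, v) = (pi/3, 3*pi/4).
H = -1/9

With E = 81, F = 0, G = 81*sin(u)^2, L = -9*sin(u)/Abs(sin(u)), M = 0, N = -9*sin(u)^3/Abs(sin(u)), assemble
  H = (EN − 2FM + GL) / (2(EG − F²)) = -sin(u)/(9*Abs(sin(u))).
At (u, v) = (pi/3, 3*pi/4): H = -1/9.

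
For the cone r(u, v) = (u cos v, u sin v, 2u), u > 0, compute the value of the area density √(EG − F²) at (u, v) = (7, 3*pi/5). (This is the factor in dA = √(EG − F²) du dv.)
√(EG − F²)|_{(7, 3*pi/5)} = 7*sqrt(5)

E = 5, F = 0, G = u^2, so EG − F² = 5*u^2. Taking the positive square root: √(EG − F²) = sqrt(5)*Abs(u). At (u, v) = (7, 3*pi/5): 7*sqrt(5).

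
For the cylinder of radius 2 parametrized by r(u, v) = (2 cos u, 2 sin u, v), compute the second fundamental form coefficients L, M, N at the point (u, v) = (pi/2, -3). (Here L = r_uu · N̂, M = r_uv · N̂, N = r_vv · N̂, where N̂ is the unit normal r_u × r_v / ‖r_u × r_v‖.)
L = -2;  M = 0;  N = 0

Compute the unit normal N̂(u, v) = (cos(u), sin(u), 0), and the second partials r_uu, r_uv, r_vv. Take dot products:
  L(u, v) = r_uu · N̂ = -2,
  M(u, v) = r_uv · N̂ = 0,
  N(u, v) = r_vv · N̂ = 0.
Evaluating at (u, v) = (pi/2, -3):
  L = -2, M = 0, N = 0.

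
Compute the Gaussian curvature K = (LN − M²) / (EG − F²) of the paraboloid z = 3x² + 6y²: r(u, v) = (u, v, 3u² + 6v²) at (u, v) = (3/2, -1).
K = 18/12769

Coefficients of the first fundamental form: E = 36*u^2 + 1, F = 72*u*v, G = 144*v^2 + 1.
Coefficients of the second fundamental form: L = 6/sqrt(36*u^2 + 144*v^2 + 1), M = 0, N = 12/sqrt(36*u^2 + 144*v^2 + 1).
Assemble K = (LN − M²)/(EG − F²) = 72/(1296*u^4 + 10368*u^2*v^2 + 72*u^2 + 20736*v^4 + 288*v^2 + 1). At (u, v) = (3/2, -1): K = 18/12769.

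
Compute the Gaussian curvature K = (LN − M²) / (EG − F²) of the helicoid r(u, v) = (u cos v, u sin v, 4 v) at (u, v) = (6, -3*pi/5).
K = -1/169

Coefficients of the first fundamental form: E = 1, F = 0, G = u^2 + 16.
Coefficients of the second fundamental form: L = 0, M = -4/sqrt(u^2 + 16), N = 0.
Assemble K = (LN − M²)/(EG − F²) = -16/(u^2 + 16)^2. At (u, v) = (6, -3*pi/5): K = -1/169.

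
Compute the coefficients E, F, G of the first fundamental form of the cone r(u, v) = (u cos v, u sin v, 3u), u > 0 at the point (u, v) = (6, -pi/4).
E = 10;  F = 0;  G = 36

Partials: r_u = (cos(v), sin(v), 3), r_v = (-u*sin(v), u*cos(v), 0). As functions of (u, v):
  E = r_u · r_u = 10,
  F = r_u · r_v = 0,
  G = r_v · r_v = u^2.
Evaluating at (u, v) = (6, -pi/4): E = 10, F = 0, G = 36.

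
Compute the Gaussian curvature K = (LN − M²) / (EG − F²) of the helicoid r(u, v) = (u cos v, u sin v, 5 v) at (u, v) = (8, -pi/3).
K = -25/7921

Coefficients of the first fundamental form: E = 1, F = 0, G = u^2 + 25.
Coefficients of the second fundamental form: L = 0, M = -5/sqrt(u^2 + 25), N = 0.
Assemble K = (LN − M²)/(EG − F²) = -25/(u^2 + 25)^2. At (u, v) = (8, -pi/3): K = -25/7921.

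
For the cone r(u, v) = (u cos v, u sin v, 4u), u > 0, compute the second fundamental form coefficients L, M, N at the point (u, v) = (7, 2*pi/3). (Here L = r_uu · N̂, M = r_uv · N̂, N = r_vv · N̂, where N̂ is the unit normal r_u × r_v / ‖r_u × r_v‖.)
L = 0;  M = 0;  N = 28*sqrt(17)/17

Compute the unit normal N̂(u, v) = (-4*sqrt(17)*u*cos(v)/(17*Abs(u)), -4*sqrt(17)*u*sin(v)/(17*Abs(u)), sqrt(17)*u/(17*Abs(u))), and the second partials r_uu, r_uv, r_vv. Take dot products:
  L(u, v) = r_uu · N̂ = 0,
  M(u, v) = r_uv · N̂ = 0,
  N(u, v) = r_vv · N̂ = 4*sqrt(17)*u^2/(17*Abs(u)).
Evaluating at (u, v) = (7, 2*pi/3):
  L = 0, M = 0, N = 28*sqrt(17)/17.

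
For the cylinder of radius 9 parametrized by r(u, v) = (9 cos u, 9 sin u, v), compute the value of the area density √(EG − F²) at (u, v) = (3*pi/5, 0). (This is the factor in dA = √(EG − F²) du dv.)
√(EG − F²)|_{(3*pi/5, 0)} = 9

E = 81, F = 0, G = 1, so EG − F² = 81. Taking the positive square root: √(EG − F²) = 9. At (u, v) = (3*pi/5, 0): 9.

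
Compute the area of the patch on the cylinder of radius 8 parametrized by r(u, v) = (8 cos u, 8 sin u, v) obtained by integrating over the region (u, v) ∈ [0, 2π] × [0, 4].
Area = 64*pi

Area = ∫∫ √(EG − F²) du dv with √(EG − F²) = 8. Integrating over [0, 2π] × [0, 4] gives 64*pi.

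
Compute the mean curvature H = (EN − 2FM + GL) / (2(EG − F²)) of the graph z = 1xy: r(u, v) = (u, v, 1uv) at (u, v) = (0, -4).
H = 0

With E = v^2 + 1, F = u*v, G = u^2 + 1, L = 0, M = 1/sqrt(u^2 + v^2 + 1), N = 0, assemble
  H = (EN − 2FM + GL) / (2(EG − F²)) = -u*v/(u^2 + v^2 + 1)^(3/2).
At (u, v) = (0, -4): H = 0.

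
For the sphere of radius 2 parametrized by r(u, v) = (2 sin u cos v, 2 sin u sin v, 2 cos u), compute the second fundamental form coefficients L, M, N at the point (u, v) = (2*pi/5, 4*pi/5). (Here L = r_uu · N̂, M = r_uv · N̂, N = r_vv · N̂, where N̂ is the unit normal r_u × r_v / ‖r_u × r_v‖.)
L = -2;  M = 0;  N = -5/4 - sqrt(5)/4

Compute the unit normal N̂(u, v) = (sin(u)^2*cos(v)/Abs(sin(u)), sin(u)^2*sin(v)/Abs(sin(u)), sin(2*u)/(2*Abs(sin(u)))), and the second partials r_uu, r_uv, r_vv. Take dot products:
  L(u, v) = r_uu · N̂ = -2*sin(u)/Abs(sin(u)),
  M(u, v) = r_uv · N̂ = 0,
  N(u, v) = r_vv · N̂ = -2*sin(u)^3/Abs(sin(u)).
Evaluating at (u, v) = (2*pi/5, 4*pi/5):
  L = -2, M = 0, N = -5/4 - sqrt(5)/4.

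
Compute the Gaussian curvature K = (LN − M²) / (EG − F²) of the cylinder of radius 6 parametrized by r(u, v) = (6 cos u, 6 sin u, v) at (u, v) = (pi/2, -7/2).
K = 0

Coefficients of the first fundamental form: E = 36, F = 0, G = 1.
Coefficients of the second fundamental form: L = -6, M = 0, N = 0.
Assemble K = (LN − M²)/(EG − F²) = 0. At (u, v) = (pi/2, -7/2): K = 0.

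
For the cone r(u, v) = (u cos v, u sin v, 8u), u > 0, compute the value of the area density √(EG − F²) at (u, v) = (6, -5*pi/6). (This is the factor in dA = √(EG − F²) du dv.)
√(EG − F²)|_{(6, -5*pi/6)} = 6*sqrt(65)

E = 65, F = 0, G = u^2, so EG − F² = 65*u^2. Taking the positive square root: √(EG − F²) = sqrt(65)*Abs(u). At (u, v) = (6, -5*pi/6): 6*sqrt(65).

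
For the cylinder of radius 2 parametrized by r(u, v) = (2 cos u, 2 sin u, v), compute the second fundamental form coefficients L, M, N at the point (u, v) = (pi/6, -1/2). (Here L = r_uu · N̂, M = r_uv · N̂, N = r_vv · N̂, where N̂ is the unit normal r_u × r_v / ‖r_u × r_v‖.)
L = -2;  M = 0;  N = 0

Compute the unit normal N̂(u, v) = (cos(u), sin(u), 0), and the second partials r_uu, r_uv, r_vv. Take dot products:
  L(u, v) = r_uu · N̂ = -2,
  M(u, v) = r_uv · N̂ = 0,
  N(u, v) = r_vv · N̂ = 0.
Evaluating at (u, v) = (pi/6, -1/2):
  L = -2, M = 0, N = 0.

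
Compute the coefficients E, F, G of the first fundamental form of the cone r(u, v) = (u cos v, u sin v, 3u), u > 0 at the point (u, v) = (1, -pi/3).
E = 10;  F = 0;  G = 1

Partials: r_u = (cos(v), sin(v), 3), r_v = (-u*sin(v), u*cos(v), 0). As functions of (u, v):
  E = r_u · r_u = 10,
  F = r_u · r_v = 0,
  G = r_v · r_v = u^2.
Evaluating at (u, v) = (1, -pi/3): E = 10, F = 0, G = 1.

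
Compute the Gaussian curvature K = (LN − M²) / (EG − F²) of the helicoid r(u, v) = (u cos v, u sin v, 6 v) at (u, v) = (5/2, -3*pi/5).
K = -576/28561

Coefficients of the first fundamental form: E = 1, F = 0, G = u^2 + 36.
Coefficients of the second fundamental form: L = 0, M = -6/sqrt(u^2 + 36), N = 0.
Assemble K = (LN − M²)/(EG − F²) = -36/(u^2 + 36)^2. At (u, v) = (5/2, -3*pi/5): K = -576/28561.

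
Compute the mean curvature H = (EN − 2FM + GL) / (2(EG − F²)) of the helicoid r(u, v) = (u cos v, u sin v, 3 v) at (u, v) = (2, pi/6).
H = 0

With E = 1, F = 0, G = u^2 + 9, L = 0, M = -3/sqrt(u^2 + 9), N = 0, assemble
  H = (EN − 2FM + GL) / (2(EG − F²)) = 0.
At (u, v) = (2, pi/6): H = 0.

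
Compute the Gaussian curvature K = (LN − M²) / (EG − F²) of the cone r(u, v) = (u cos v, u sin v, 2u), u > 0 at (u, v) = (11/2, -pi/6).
K = 0

Coefficients of the first fundamental form: E = 5, F = 0, G = u^2.
Coefficients of the second fundamental form: L = 0, M = 0, N = 2*sqrt(5)*u^2/(5*Abs(u)).
Assemble K = (LN − M²)/(EG − F²) = 0. At (u, v) = (11/2, -pi/6): K = 0.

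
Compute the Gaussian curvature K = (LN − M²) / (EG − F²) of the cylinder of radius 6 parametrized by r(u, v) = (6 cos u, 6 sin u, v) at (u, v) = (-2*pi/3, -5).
K = 0

Coefficients of the first fundamental form: E = 36, F = 0, G = 1.
Coefficients of the second fundamental form: L = -6, M = 0, N = 0.
Assemble K = (LN − M²)/(EG − F²) = 0. At (u, v) = (-2*pi/3, -5): K = 0.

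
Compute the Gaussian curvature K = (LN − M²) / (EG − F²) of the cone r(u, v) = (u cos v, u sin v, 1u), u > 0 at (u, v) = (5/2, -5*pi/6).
K = 0

Coefficients of the first fundamental form: E = 2, F = 0, G = u^2.
Coefficients of the second fundamental form: L = 0, M = 0, N = sqrt(2)*u^2/(2*Abs(u)).
Assemble K = (LN − M²)/(EG − F²) = 0. At (u, v) = (5/2, -5*pi/6): K = 0.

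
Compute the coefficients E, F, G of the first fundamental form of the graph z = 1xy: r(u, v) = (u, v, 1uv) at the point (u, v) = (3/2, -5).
E = 26;  F = -15/2;  G = 13/4

Partials: r_u = (1, 0, v), r_v = (0, 1, u). As functions of (u, v):
  E = r_u · r_u = v^2 + 1,
  F = r_u · r_v = u*v,
  G = r_v · r_v = u^2 + 1.
Evaluating at (u, v) = (3/2, -5): E = 26, F = -15/2, G = 13/4.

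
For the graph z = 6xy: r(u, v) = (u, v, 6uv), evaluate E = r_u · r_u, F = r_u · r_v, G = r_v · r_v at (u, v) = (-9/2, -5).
E = 901;  F = 810;  G = 730

Partials: r_u = (1, 0, 6*v), r_v = (0, 1, 6*u). As functions of (u, v):
  E = r_u · r_u = 36*v^2 + 1,
  F = r_u · r_v = 36*u*v,
  G = r_v · r_v = 36*u^2 + 1.
Evaluating at (u, v) = (-9/2, -5): E = 901, F = 810, G = 730.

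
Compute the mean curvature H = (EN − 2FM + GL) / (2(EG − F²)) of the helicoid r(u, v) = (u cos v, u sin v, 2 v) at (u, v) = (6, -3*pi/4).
H = 0

With E = 1, F = 0, G = u^2 + 4, L = 0, M = -2/sqrt(u^2 + 4), N = 0, assemble
  H = (EN − 2FM + GL) / (2(EG − F²)) = 0.
At (u, v) = (6, -3*pi/4): H = 0.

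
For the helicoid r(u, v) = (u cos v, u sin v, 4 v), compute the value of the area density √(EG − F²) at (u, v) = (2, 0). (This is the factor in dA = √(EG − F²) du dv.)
√(EG − F²)|_{(2, 0)} = 2*sqrt(5)

E = 1, F = 0, G = u^2 + 16, so EG − F² = u^2 + 16. Taking the positive square root: √(EG − F²) = sqrt(u^2 + 16). At (u, v) = (2, 0): 2*sqrt(5).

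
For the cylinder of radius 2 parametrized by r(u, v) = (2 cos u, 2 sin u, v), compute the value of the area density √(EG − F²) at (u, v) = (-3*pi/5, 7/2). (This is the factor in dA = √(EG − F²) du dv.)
√(EG − F²)|_{(-3*pi/5, 7/2)} = 2

E = 4, F = 0, G = 1, so EG − F² = 4. Taking the positive square root: √(EG − F²) = 2. At (u, v) = (-3*pi/5, 7/2): 2.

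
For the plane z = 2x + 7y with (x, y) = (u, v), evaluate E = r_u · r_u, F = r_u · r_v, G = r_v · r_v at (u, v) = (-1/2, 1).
E = 5;  F = 14;  G = 50

Partials: r_u = (1, 0, 2), r_v = (0, 1, 7). As functions of (u, v):
  E = r_u · r_u = 5,
  F = r_u · r_v = 14,
  G = r_v · r_v = 50.
Evaluating at (u, v) = (-1/2, 1): E = 5, F = 14, G = 50.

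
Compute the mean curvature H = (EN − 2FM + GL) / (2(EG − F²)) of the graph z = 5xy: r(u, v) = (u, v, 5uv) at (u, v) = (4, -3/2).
H = 6000*sqrt(1829)/3345241

With E = 25*v^2 + 1, F = 25*u*v, G = 25*u^2 + 1, L = 0, M = 5/sqrt(25*u^2 + 25*v^2 + 1), N = 0, assemble
  H = (EN − 2FM + GL) / (2(EG − F²)) = -125*u*v/(25*u^2 + 25*v^2 + 1)^(3/2).
At (u, v) = (4, -3/2): H = 6000*sqrt(1829)/3345241.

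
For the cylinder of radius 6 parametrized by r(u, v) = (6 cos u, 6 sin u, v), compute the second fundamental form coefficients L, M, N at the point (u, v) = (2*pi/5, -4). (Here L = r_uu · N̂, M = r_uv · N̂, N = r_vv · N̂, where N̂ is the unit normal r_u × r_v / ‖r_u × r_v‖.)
L = -6;  M = 0;  N = 0

Compute the unit normal N̂(u, v) = (cos(u), sin(u), 0), and the second partials r_uu, r_uv, r_vv. Take dot products:
  L(u, v) = r_uu · N̂ = -6,
  M(u, v) = r_uv · N̂ = 0,
  N(u, v) = r_vv · N̂ = 0.
Evaluating at (u, v) = (2*pi/5, -4):
  L = -6, M = 0, N = 0.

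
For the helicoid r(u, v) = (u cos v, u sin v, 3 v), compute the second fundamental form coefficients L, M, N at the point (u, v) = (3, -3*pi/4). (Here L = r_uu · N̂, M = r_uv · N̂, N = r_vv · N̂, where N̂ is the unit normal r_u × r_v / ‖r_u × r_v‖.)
L = 0;  M = -sqrt(2)/2;  N = 0

Compute the unit normal N̂(u, v) = (3*sin(v)/sqrt(u^2 + 9), -3*cos(v)/sqrt(u^2 + 9), u/sqrt(u^2 + 9)), and the second partials r_uu, r_uv, r_vv. Take dot products:
  L(u, v) = r_uu · N̂ = 0,
  M(u, v) = r_uv · N̂ = -3/sqrt(u^2 + 9),
  N(u, v) = r_vv · N̂ = 0.
Evaluating at (u, v) = (3, -3*pi/4):
  L = 0, M = -sqrt(2)/2, N = 0.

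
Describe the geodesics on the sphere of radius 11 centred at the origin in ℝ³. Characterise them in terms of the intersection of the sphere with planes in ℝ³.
Geodesics on the sphere of radius 11 are great circles — circles of radius 11 obtained as the intersection of the sphere with planes through the origin (the centre of the sphere).

A curve α(t) of nonzero constant speed on the sphere of radius 11 is a geodesic iff its acceleration α̈ is everywhere normal to the surface, i.e. parallel to the radial vector α(t). Then d/dt(α × α̇) = α̇ × α̇ + α × α̈ = 0, so α × α̇ is a constant vector n ≠ 0 and α(t) · n = 0 for all t: α lies in the plane through the origin with normal n. The intersection of that plane with the sphere is a circle of radius 11 (a great circle). Conversely, a great circle traversed at constant speed has centripetal acceleration pointing at the origin, hence normal to the sphere, so every great circle is a geodesic.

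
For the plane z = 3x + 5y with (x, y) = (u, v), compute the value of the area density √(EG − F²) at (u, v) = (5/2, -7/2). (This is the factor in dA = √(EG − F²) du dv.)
√(EG − F²)|_{(5/2, -7/2)} = sqrt(35)

E = 10, F = 15, G = 26, so EG − F² = 35. Taking the positive square root: √(EG − F²) = sqrt(35). At (u, v) = (5/2, -7/2): sqrt(35).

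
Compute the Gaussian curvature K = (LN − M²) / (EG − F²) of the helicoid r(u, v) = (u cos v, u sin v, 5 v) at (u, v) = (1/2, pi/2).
K = -400/10201

Coefficients of the first fundamental form: E = 1, F = 0, G = u^2 + 25.
Coefficients of the second fundamental form: L = 0, M = -5/sqrt(u^2 + 25), N = 0.
Assemble K = (LN − M²)/(EG − F²) = -25/(u^2 + 25)^2. At (u, v) = (1/2, pi/2): K = -400/10201.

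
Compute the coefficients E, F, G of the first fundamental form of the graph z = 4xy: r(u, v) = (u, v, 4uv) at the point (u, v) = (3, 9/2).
E = 325;  F = 216;  G = 145

Partials: r_u = (1, 0, 4*v), r_v = (0, 1, 4*u). As functions of (u, v):
  E = r_u · r_u = 16*v^2 + 1,
  F = r_u · r_v = 16*u*v,
  G = r_v · r_v = 16*u^2 + 1.
Evaluating at (u, v) = (3, 9/2): E = 325, F = 216, G = 145.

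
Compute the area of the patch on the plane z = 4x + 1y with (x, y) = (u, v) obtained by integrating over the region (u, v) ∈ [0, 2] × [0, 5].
Area = 30*sqrt(2)

Area = ∫∫ √(EG − F²) du dv with √(EG − F²) = 3*sqrt(2). Integrating over [0, 2] × [0, 5] gives 30*sqrt(2).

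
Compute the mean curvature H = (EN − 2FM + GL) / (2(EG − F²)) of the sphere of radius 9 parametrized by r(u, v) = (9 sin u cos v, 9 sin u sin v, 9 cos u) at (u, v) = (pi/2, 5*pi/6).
H = -1/9

With E = 81, F = 0, G = 81*sin(u)^2, L = -9*sin(u)/Abs(sin(u)), M = 0, N = -9*sin(u)^3/Abs(sin(u)), assemble
  H = (EN − 2FM + GL) / (2(EG − F²)) = -sin(u)/(9*Abs(sin(u))).
At (u, v) = (pi/2, 5*pi/6): H = -1/9.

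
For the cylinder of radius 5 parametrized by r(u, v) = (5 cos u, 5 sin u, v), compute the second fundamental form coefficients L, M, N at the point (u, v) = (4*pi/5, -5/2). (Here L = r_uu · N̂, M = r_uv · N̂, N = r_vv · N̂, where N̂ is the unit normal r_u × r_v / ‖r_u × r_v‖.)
L = -5;  M = 0;  N = 0

Compute the unit normal N̂(u, v) = (cos(u), sin(u), 0), and the second partials r_uu, r_uv, r_vv. Take dot products:
  L(u, v) = r_uu · N̂ = -5,
  M(u, v) = r_uv · N̂ = 0,
  N(u, v) = r_vv · N̂ = 0.
Evaluating at (u, v) = (4*pi/5, -5/2):
  L = -5, M = 0, N = 0.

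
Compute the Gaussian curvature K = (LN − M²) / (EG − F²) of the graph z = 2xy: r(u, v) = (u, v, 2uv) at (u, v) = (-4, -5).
K = -4/27225

Coefficients of the first fundamental form: E = 4*v^2 + 1, F = 4*u*v, G = 4*u^2 + 1.
Coefficients of the second fundamental form: L = 0, M = 2/sqrt(4*u^2 + 4*v^2 + 1), N = 0.
Assemble K = (LN − M²)/(EG − F²) = -4/(16*u^4 + 32*u^2*v^2 + 8*u^2 + 16*v^4 + 8*v^2 + 1). At (u, v) = (-4, -5): K = -4/27225.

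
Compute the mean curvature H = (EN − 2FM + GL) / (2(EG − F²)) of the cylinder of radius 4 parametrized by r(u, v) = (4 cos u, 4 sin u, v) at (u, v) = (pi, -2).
H = -1/8

With E = 16, F = 0, G = 1, L = -4, M = 0, N = 0, assemble
  H = (EN − 2FM + GL) / (2(EG − F²)) = -1/8.
At (u, v) = (pi, -2): H = -1/8.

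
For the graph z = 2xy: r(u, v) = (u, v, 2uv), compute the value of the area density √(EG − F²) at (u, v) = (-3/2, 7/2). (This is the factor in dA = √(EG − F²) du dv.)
√(EG − F²)|_{(-3/2, 7/2)} = sqrt(59)

E = 4*v^2 + 1, F = 4*u*v, G = 4*u^2 + 1, so EG − F² = 4*u^2 + 4*v^2 + 1. Taking the positive square root: √(EG − F²) = sqrt(4*u^2 + 4*v^2 + 1). At (u, v) = (-3/2, 7/2): sqrt(59).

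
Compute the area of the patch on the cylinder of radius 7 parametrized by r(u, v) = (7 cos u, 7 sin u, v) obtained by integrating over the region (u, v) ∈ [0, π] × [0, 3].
Area = 21*pi

Area = ∫∫ √(EG − F²) du dv with √(EG − F²) = 7. Integrating over [0, π] × [0, 3] gives 21*pi.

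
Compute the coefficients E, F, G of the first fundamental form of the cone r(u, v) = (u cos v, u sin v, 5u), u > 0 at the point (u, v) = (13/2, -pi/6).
E = 26;  F = 0;  G = 169/4

Partials: r_u = (cos(v), sin(v), 5), r_v = (-u*sin(v), u*cos(v), 0). As functions of (u, v):
  E = r_u · r_u = 26,
  F = r_u · r_v = 0,
  G = r_v · r_v = u^2.
Evaluating at (u, v) = (13/2, -pi/6): E = 26, F = 0, G = 169/4.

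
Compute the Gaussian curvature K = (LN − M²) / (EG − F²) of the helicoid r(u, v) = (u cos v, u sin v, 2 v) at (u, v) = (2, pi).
K = -1/16

Coefficients of the first fundamental form: E = 1, F = 0, G = u^2 + 4.
Coefficients of the second fundamental form: L = 0, M = -2/sqrt(u^2 + 4), N = 0.
Assemble K = (LN − M²)/(EG − F²) = -4/(u^2 + 4)^2. At (u, v) = (2, pi): K = -1/16.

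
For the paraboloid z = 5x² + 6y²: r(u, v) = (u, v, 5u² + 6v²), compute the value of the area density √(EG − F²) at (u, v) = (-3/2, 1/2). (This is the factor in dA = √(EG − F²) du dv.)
√(EG − F²)|_{(-3/2, 1/2)} = sqrt(262)

E = 100*u^2 + 1, F = 120*u*v, G = 144*v^2 + 1, so EG − F² = 100*u^2 + 144*v^2 + 1. Taking the positive square root: √(EG − F²) = sqrt(100*u^2 + 144*v^2 + 1). At (u, v) = (-3/2, 1/2): sqrt(262).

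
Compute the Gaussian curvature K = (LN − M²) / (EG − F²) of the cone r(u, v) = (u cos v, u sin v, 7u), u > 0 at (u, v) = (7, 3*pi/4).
K = 0

Coefficients of the first fundamental form: E = 50, F = 0, G = u^2.
Coefficients of the second fundamental form: L = 0, M = 0, N = 7*sqrt(2)*u^2/(10*Abs(u)).
Assemble K = (LN − M²)/(EG − F²) = 0. At (u, v) = (7, 3*pi/4): K = 0.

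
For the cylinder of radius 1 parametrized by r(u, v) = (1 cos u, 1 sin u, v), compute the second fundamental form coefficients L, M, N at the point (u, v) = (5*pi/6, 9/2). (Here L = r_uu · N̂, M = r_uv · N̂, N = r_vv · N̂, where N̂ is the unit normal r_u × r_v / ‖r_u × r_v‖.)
L = -1;  M = 0;  N = 0

Compute the unit normal N̂(u, v) = (cos(u), sin(u), 0), and the second partials r_uu, r_uv, r_vv. Take dot products:
  L(u, v) = r_uu · N̂ = -1,
  M(u, v) = r_uv · N̂ = 0,
  N(u, v) = r_vv · N̂ = 0.
Evaluating at (u, v) = (5*pi/6, 9/2):
  L = -1, M = 0, N = 0.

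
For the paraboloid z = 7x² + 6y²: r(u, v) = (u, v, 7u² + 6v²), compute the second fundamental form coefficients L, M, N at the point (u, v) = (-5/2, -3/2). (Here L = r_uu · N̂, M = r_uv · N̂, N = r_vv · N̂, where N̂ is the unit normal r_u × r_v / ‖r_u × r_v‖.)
L = 7*sqrt(62)/155;  M = 0;  N = 6*sqrt(62)/155

Compute the unit normal N̂(u, v) = (-14*u/sqrt(196*u^2 + 144*v^2 + 1), -12*v/sqrt(196*u^2 + 144*v^2 + 1), 1/sqrt(196*u^2 + 144*v^2 + 1)), and the second partials r_uu, r_uv, r_vv. Take dot products:
  L(u, v) = r_uu · N̂ = 14/sqrt(196*u^2 + 144*v^2 + 1),
  M(u, v) = r_uv · N̂ = 0,
  N(u, v) = r_vv · N̂ = 12/sqrt(196*u^2 + 144*v^2 + 1).
Evaluating at (u, v) = (-5/2, -3/2):
  L = 7*sqrt(62)/155, M = 0, N = 6*sqrt(62)/155.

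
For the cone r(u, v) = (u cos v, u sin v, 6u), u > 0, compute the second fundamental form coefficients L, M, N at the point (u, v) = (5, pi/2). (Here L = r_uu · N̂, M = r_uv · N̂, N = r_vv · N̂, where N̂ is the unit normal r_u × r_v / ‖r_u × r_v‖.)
L = 0;  M = 0;  N = 30*sqrt(37)/37

Compute the unit normal N̂(u, v) = (-6*sqrt(37)*u*cos(v)/(37*Abs(u)), -6*sqrt(37)*u*sin(v)/(37*Abs(u)), sqrt(37)*u/(37*Abs(u))), and the second partials r_uu, r_uv, r_vv. Take dot products:
  L(u, v) = r_uu · N̂ = 0,
  M(u, v) = r_uv · N̂ = 0,
  N(u, v) = r_vv · N̂ = 6*sqrt(37)*u^2/(37*Abs(u)).
Evaluating at (u, v) = (5, pi/2):
  L = 0, M = 0, N = 30*sqrt(37)/37.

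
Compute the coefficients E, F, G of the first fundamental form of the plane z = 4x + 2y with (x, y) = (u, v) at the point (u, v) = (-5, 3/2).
E = 17;  F = 8;  G = 5

Partials: r_u = (1, 0, 4), r_v = (0, 1, 2). As functions of (u, v):
  E = r_u · r_u = 17,
  F = r_u · r_v = 8,
  G = r_v · r_v = 5.
Evaluating at (u, v) = (-5, 3/2): E = 17, F = 8, G = 5.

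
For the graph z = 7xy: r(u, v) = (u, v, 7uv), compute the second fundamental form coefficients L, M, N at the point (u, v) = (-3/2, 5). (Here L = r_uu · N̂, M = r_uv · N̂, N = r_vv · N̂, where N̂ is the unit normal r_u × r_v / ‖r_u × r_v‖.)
L = 0;  M = 14*sqrt(5345)/5345;  N = 0

Compute the unit normal N̂(u, v) = (-7*v/sqrt(49*u^2 + 49*v^2 + 1), -7*u/sqrt(49*u^2 + 49*v^2 + 1), 1/sqrt(49*u^2 + 49*v^2 + 1)), and the second partials r_uu, r_uv, r_vv. Take dot products:
  L(u, v) = r_uu · N̂ = 0,
  M(u, v) = r_uv · N̂ = 7/sqrt(49*u^2 + 49*v^2 + 1),
  N(u, v) = r_vv · N̂ = 0.
Evaluating at (u, v) = (-3/2, 5):
  L = 0, M = 14*sqrt(5345)/5345, N = 0.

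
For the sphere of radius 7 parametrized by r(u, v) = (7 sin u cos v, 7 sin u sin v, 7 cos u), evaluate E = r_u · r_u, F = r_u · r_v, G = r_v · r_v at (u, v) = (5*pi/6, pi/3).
E = 49;  F = 0;  G = 49/4

Partials: r_u = (7*cos(u)*cos(v), 7*sin(v)*cos(u), -7*sin(u)), r_v = (-7*sin(u)*sin(v), 7*sin(u)*cos(v), 0). As functions of (u, v):
  E = r_u · r_u = 49,
  F = r_u · r_v = 0,
  G = r_v · r_v = 49*sin(u)^2.
Evaluating at (u, v) = (5*pi/6, pi/3): E = 49, F = 0, G = 49/4.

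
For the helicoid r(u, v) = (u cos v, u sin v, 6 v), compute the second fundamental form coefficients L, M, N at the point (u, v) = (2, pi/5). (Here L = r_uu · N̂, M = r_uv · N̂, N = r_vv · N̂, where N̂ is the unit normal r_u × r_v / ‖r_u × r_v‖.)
L = 0;  M = -3*sqrt(10)/10;  N = 0

Compute the unit normal N̂(u, v) = (6*sin(v)/sqrt(u^2 + 36), -6*cos(v)/sqrt(u^2 + 36), u/sqrt(u^2 + 36)), and the second partials r_uu, r_uv, r_vv. Take dot products:
  L(u, v) = r_uu · N̂ = 0,
  M(u, v) = r_uv · N̂ = -6/sqrt(u^2 + 36),
  N(u, v) = r_vv · N̂ = 0.
Evaluating at (u, v) = (2, pi/5):
  L = 0, M = -3*sqrt(10)/10, N = 0.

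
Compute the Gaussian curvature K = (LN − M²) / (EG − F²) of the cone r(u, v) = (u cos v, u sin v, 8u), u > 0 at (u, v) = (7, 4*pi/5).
K = 0

Coefficients of the first fundamental form: E = 65, F = 0, G = u^2.
Coefficients of the second fundamental form: L = 0, M = 0, N = 8*sqrt(65)*u^2/(65*Abs(u)).
Assemble K = (LN − M²)/(EG − F²) = 0. At (u, v) = (7, 4*pi/5): K = 0.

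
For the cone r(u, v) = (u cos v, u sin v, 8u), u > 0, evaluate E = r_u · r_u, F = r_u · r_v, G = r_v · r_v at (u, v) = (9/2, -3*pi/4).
E = 65;  F = 0;  G = 81/4

Partials: r_u = (cos(v), sin(v), 8), r_v = (-u*sin(v), u*cos(v), 0). As functions of (u, v):
  E = r_u · r_u = 65,
  F = r_u · r_v = 0,
  G = r_v · r_v = u^2.
Evaluating at (u, v) = (9/2, -3*pi/4): E = 65, F = 0, G = 81/4.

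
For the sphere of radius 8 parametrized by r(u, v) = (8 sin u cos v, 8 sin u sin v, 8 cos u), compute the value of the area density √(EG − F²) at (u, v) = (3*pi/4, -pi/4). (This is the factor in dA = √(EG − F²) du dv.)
√(EG − F²)|_{(3*pi/4, -pi/4)} = 32*sqrt(2)

E = 64, F = 0, G = 64*sin(u)^2, so EG − F² = 4096*sin(u)^2. Taking the positive square root: √(EG − F²) = 64*Abs(sin(u)). At (u, v) = (3*pi/4, -pi/4): 32*sqrt(2).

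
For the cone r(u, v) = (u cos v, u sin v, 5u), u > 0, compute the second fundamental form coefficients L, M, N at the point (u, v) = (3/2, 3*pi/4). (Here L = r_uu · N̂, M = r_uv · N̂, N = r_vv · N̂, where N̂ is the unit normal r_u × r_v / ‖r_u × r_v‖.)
L = 0;  M = 0;  N = 15*sqrt(26)/52

Compute the unit normal N̂(u, v) = (-5*sqrt(26)*u*cos(v)/(26*Abs(u)), -5*sqrt(26)*u*sin(v)/(26*Abs(u)), sqrt(26)*u/(26*Abs(u))), and the second partials r_uu, r_uv, r_vv. Take dot products:
  L(u, v) = r_uu · N̂ = 0,
  M(u, v) = r_uv · N̂ = 0,
  N(u, v) = r_vv · N̂ = 5*sqrt(26)*u^2/(26*Abs(u)).
Evaluating at (u, v) = (3/2, 3*pi/4):
  L = 0, M = 0, N = 15*sqrt(26)/52.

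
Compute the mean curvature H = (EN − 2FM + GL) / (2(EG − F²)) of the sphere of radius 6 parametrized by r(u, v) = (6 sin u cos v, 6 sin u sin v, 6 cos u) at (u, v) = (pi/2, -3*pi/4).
H = -1/6

With E = 36, F = 0, G = 36*sin(u)^2, L = -6*sin(u)/Abs(sin(u)), M = 0, N = -6*sin(u)^3/Abs(sin(u)), assemble
  H = (EN − 2FM + GL) / (2(EG − F²)) = -sin(u)/(6*Abs(sin(u))).
At (u, v) = (pi/2, -3*pi/4): H = -1/6.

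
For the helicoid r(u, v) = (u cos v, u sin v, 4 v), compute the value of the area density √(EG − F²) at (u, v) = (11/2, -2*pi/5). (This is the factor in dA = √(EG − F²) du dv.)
√(EG − F²)|_{(11/2, -2*pi/5)} = sqrt(185)/2

E = 1, F = 0, G = u^2 + 16, so EG − F² = u^2 + 16. Taking the positive square root: √(EG − F²) = sqrt(u^2 + 16). At (u, v) = (11/2, -2*pi/5): sqrt(185)/2.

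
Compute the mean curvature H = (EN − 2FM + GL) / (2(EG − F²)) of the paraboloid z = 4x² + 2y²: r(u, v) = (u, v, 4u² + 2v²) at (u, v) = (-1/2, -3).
H = 614*sqrt(161)/25921

With E = 64*u^2 + 1, F = 32*u*v, G = 16*v^2 + 1, L = 8/sqrt(64*u^2 + 16*v^2 + 1), M = 0, N = 4/sqrt(64*u^2 + 16*v^2 + 1), assemble
  H = (EN − 2FM + GL) / (2(EG − F²)) = 2*(64*u^2 + 32*v^2 + 3)/(64*u^2 + 16*v^2 + 1)^(3/2).
At (u, v) = (-1/2, -3): H = 614*sqrt(161)/25921.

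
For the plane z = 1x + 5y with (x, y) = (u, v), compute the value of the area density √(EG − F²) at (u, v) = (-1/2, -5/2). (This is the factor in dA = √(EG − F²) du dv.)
√(EG − F²)|_{(-1/2, -5/2)} = 3*sqrt(3)

E = 2, F = 5, G = 26, so EG − F² = 27. Taking the positive square root: √(EG − F²) = 3*sqrt(3). At (u, v) = (-1/2, -5/2): 3*sqrt(3).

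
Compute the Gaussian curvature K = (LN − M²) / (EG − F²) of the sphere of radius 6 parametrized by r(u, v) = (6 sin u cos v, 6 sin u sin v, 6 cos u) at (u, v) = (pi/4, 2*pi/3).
K = 1/36

Coefficients of the first fundamental form: E = 36, F = 0, G = 36*sin(u)^2.
Coefficients of the second fundamental form: L = -6*sin(u)/Abs(sin(u)), M = 0, N = -6*sin(u)^3/Abs(sin(u)).
Assemble K = (LN − M²)/(EG − F²) = 1/36. At (u, v) = (pi/4, 2*pi/3): K = 1/36.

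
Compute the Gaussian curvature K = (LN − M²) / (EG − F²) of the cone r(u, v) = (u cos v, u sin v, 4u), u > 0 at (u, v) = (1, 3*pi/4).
K = 0

Coefficients of the first fundamental form: E = 17, F = 0, G = u^2.
Coefficients of the second fundamental form: L = 0, M = 0, N = 4*sqrt(17)*u^2/(17*Abs(u)).
Assemble K = (LN − M²)/(EG − F²) = 0. At (u, v) = (1, 3*pi/4): K = 0.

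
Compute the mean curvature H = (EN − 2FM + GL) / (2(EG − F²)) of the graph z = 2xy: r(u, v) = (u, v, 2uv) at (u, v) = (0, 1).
H = 0

With E = 4*v^2 + 1, F = 4*u*v, G = 4*u^2 + 1, L = 0, M = 2/sqrt(4*u^2 + 4*v^2 + 1), N = 0, assemble
  H = (EN − 2FM + GL) / (2(EG − F²)) = -8*u*v/(4*u^2 + 4*v^2 + 1)^(3/2).
At (u, v) = (0, 1): H = 0.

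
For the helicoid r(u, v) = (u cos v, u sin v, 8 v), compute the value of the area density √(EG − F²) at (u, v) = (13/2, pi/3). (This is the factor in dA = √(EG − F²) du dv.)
√(EG − F²)|_{(13/2, pi/3)} = 5*sqrt(17)/2

E = 1, F = 0, G = u^2 + 64, so EG − F² = u^2 + 64. Taking the positive square root: √(EG − F²) = sqrt(u^2 + 64). At (u, v) = (13/2, pi/3): 5*sqrt(17)/2.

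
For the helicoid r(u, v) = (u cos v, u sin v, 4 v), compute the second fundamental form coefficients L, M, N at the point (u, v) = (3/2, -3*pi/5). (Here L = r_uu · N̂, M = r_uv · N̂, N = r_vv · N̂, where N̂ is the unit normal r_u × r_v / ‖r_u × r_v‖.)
L = 0;  M = -8*sqrt(73)/73;  N = 0

Compute the unit normal N̂(u, v) = (4*sin(v)/sqrt(u^2 + 16), -4*cos(v)/sqrt(u^2 + 16), u/sqrt(u^2 + 16)), and the second partials r_uu, r_uv, r_vv. Take dot products:
  L(u, v) = r_uu · N̂ = 0,
  M(u, v) = r_uv · N̂ = -4/sqrt(u^2 + 16),
  N(u, v) = r_vv · N̂ = 0.
Evaluating at (u, v) = (3/2, -3*pi/5):
  L = 0, M = -8*sqrt(73)/73, N = 0.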